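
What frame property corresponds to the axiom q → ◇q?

reflexivity

Equivalently (dual form): □q → q.
Suppose □q→q is valid. At any x set V(q)={w : Rxw}. Then □q holds at x, so q holds at x, i.e. Rxx.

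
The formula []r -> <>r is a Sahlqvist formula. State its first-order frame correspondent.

seriality: forall x exists y Rxy

Suppose □r→◇r is valid. At any x set V(r)=W. Then □r at x, so ◇r at x, so x has a successor.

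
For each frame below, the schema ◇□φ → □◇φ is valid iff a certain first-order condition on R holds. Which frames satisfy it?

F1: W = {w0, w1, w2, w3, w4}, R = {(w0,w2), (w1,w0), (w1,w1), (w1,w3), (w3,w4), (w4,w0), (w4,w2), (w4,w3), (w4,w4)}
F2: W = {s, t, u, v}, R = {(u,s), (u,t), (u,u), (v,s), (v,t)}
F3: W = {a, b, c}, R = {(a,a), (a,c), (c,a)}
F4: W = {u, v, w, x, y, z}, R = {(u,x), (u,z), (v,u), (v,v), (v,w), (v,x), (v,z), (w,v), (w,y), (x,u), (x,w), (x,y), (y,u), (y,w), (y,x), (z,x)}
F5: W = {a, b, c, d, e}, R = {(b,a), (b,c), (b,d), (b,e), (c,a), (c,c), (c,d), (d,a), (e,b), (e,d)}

F3

The schema corresponds to convergence: ∀x ∀y ∀z (Rxy ∧ Rxz → ∃w (Ryw ∧ Rzw)).
F1: fails — Rw0w2 and Rw0w2 but w2 and w2 have no common successor.
F2: fails — Rut and Rut but t and t have no common successor.
F3: satisfies the condition.
F4: fails — Ruz and Rux but z and x have no common successor.
F5: fails — Rbc and Rba but c and a have no common successor.
Valid on: F3.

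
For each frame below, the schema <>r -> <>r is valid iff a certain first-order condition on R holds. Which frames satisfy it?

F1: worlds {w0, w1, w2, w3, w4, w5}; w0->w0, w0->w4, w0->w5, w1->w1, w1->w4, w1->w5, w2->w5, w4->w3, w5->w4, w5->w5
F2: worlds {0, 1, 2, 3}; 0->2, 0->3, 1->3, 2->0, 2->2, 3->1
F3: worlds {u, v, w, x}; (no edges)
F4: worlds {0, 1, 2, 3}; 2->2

The schema corresponds to a generalized confluence (Geach) condition: forall x forall y (xRy -> exists w (y = w & xRw)).
F1: holds.
F2: holds.
F3: holds.
F4: holds.

F1, F2, F3, F4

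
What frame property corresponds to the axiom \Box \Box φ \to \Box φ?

density: \forall x \forall y (Rxy \to \exists z (Rxz \wedge Rzy))

This is the C4 axiom.
Its frame correspondent is density — \forall x \forall y (Rxy \to \exists z (Rxz \wedge Rzy)).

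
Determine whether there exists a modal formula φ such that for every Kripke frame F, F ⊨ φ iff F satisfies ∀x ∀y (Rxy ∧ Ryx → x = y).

No — not modally definable

Any modally definable frame class is closed under surjective bounded morphisms.
The 8-cycle (worlds w0,w1,w2,w3,w4,w5,w6,w7 with w0→w1→w2→w3→w4→w5→w6→w7→w0) is antisymmetric. Sending even-indexed worlds to s and odd-indexed worlds to t is a surjective bounded morphism onto the two-world frame with s↔t, which is not antisymmetric.
So no modal formula (or set of formulas) defines exactly the antisymmetric frames.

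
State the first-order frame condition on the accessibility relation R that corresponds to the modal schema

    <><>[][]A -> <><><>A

forall x forall y (x R^2 y -> exists w (y R^2 w & x R^3 w))

This is a Sahlqvist (Geach-type) schema ◇^2□^2A → □^0◇^3A.
Minimal-valuation argument: fix x; take any y with xR^2y and any z with xR^0z. Set V(A) to the set of worlds R-reachable from y in exactly 2 steps. Then □^2A holds at y, so the antecedent holds at x; validity forces ◇^3A at z, giving a w with zR^3w and yR^2w.
First-order correspondent: forall x forall y (x R^2 y -> exists w (y R^2 w & x R^3 w)).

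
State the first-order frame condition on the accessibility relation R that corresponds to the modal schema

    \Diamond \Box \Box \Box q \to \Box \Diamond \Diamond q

\forall x \forall y \forall z ((xRy \wedge xRz) \to \exists w (y R^3 w \wedge z R^2 w))

This is a Sahlqvist (Geach-type) schema ◇^1□^3q → □^1◇^2q.
Minimal-valuation argument: fix x; take any y with xR^1y and any z with xR^1z. Set V(q) to the set of worlds R-reachable from y in exactly 3 steps. Then □^3q holds at y, so the antecedent holds at x; validity forces ◇^2q at z, giving a w with zR^2w and yR^3w.
First-order correspondent: \forall x \forall y \forall z ((xRy \wedge xRz) \to \exists w (y R^3 w \wedge z R^2 w)).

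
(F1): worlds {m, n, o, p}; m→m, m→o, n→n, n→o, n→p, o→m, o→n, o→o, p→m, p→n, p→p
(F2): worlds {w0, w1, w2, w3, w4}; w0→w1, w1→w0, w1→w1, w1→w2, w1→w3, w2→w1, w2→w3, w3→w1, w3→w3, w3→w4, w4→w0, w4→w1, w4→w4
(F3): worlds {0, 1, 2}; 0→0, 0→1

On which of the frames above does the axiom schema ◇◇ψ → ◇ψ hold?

Frame correspondent (Sahlqvist): ∀x ∀y ∀z (Rxy ∧ Ryz → Rxz) — i.e. transitivity.
(F1): fails — Ron and Rnp but not Rop.
(F2): fails — Rw3w1 and Rw1w2 but not Rw3w2.
(F3): satisfies the condition.

(F3)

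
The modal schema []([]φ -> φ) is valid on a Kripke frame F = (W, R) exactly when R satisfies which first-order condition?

This is the T□ axiom.
Its frame correspondent is shift-reflexivity — forall x forall y (Rxy -> Ryy).

shift-reflexivity: forall x forall y (Rxy -> Ryy)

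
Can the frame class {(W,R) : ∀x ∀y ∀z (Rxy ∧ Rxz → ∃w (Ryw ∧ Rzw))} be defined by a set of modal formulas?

Yes, by ◇□q → □◇q

Yes: it is convergence, defined by the .2 schema ◇□q → □◇q.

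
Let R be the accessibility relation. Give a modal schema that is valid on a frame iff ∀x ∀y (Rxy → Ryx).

A defining formula is q → □◇q (the B axiom).
Suppose q→□◇q is valid. Take Rxy and set V(q)={x}. Then q at x, so □◇q at x, so ◇q at y, so some z with Ryz has q; z=x, i.e. Ryx.

q → □◇q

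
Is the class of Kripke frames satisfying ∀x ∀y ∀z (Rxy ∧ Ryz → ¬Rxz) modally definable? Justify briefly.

No

If a class were modally definable it would be closed under surjective bounded morphisms (Goldblatt–Thomason).
The 5-cycle (worlds a,b,c,d,e with a→b→c→d→e→a) is intransitive. Mapping every world to a single reflexive point • is a surjective bounded morphism; the reflexive point is not intransitive (R••∧R•• but R••).
So the class is not modally definable.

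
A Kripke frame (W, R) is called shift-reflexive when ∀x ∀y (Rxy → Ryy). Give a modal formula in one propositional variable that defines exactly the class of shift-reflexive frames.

□(□ψ → ψ)

A defining formula is □(□ψ → ψ) (the T□ axiom).
Suppose □(□ψ→ψ) is valid. Take Rxy and set V(ψ)={w : Ryw}. Then at y, □ψ holds; since □(□ψ→ψ) at x, □ψ→ψ at y, so ψ at y, i.e. Ryy.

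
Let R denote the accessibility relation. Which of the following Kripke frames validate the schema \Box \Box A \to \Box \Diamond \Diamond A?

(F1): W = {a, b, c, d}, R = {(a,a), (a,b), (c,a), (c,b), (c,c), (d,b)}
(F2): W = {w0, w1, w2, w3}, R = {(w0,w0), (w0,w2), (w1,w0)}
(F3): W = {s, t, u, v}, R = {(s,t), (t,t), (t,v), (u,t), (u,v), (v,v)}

This is the axiom for a generalized confluence (Geach) condition; its first-order frame correspondent is \forall x \forall z (xRz \to \exists w (x R^2 w \wedge z R^2 w)).
(F1): fails — aRb but no w with aR²w and bR²w.
(F2): fails — w0Rw2 but no w with w0R²w and w2R²w.
(F3): ✓.
Valid on: (F3).

(F3)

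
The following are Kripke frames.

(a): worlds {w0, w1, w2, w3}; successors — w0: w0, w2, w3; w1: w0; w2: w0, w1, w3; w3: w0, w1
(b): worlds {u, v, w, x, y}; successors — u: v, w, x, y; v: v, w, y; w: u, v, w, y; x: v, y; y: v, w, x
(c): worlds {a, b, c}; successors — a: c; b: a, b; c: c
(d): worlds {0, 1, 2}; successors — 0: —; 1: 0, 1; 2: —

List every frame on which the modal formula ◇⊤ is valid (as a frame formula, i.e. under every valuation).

(a), (b), (c)

Frame correspondent (Sahlqvist): ∀x ∃y Rxy — i.e. seriality.
(a): ✓.
(b): ✓.
(c): ✓.
(d): fails — world 0 has no successor.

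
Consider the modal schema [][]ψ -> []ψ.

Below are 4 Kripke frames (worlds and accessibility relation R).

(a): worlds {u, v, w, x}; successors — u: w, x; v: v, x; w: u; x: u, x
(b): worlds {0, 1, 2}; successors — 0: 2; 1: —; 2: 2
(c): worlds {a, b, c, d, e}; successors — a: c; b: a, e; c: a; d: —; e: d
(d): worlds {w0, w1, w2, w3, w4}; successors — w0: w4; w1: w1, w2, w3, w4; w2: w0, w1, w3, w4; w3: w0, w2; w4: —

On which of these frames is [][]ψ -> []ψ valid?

Frame correspondent (Sahlqvist): forall x forall y (Rxy -> exists z (Rxz & Rzy)) — i.e. density.
(a): fails — Rwu but no z with Rwz and Rzu.
(b): holds.
(c): fails — Rba but no z with Rbz and Rza.
(d): fails — Rw0w4 but no z with Rw0z and Rzw4.
Valid on: (b).

(b)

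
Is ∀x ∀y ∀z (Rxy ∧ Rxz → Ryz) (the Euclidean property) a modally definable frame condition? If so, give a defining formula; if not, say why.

Definable; ◇p → □◇p defines it

This is a Sahlqvist condition; the 5 axiom ◇p → □◇p defines it.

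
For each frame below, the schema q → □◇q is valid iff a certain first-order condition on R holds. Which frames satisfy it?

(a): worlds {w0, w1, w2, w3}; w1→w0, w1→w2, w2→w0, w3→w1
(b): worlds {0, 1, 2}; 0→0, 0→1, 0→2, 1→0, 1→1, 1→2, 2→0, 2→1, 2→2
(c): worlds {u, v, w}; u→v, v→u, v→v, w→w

This is the axiom for symmetry; its first-order frame correspondent is ∀x ∀y (Rxy → Ryx).
(a): fails — Rw1w2 but not Rw2w1.
(b): ✓.
(c): ✓.

(b), (c)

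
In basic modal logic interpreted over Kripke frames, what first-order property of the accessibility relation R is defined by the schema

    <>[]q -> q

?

This is a form of the B axiom.
It corresponds to symmetry: forall x forall y (Rxy -> Ryx).

Symmetry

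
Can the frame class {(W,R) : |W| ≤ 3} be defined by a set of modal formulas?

Modal frame validity is preserved under disjoint unions.
Any modal formula valid on each of 4 disjoint one-world frames is valid on their disjoint union (validity is preserved under disjoint unions). Each one-world frame has |W|=1≤3, but the union has |W|=4.
So no modal formula (or set of formulas) defines exactly the |W|≤3 frames.

No — not modally definable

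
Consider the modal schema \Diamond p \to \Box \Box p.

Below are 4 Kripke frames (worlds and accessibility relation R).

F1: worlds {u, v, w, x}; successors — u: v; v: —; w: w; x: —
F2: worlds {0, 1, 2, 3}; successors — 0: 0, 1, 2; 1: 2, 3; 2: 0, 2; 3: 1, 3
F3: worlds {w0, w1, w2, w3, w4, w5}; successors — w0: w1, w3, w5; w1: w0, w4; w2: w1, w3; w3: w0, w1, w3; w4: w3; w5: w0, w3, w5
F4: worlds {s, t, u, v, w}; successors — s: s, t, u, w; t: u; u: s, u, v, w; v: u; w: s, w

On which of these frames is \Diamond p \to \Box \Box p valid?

The schema corresponds to a generalized confluence (Geach) condition: \forall x \forall y \forall z ((xRy \wedge x R^2 z) \to \exists w (y = w \wedge z = w)).
F1: ✓.
F2: fails — 0R0, 0R²1 but 0 ≠ 1.
F3: fails — w0Rw1, w0R²w0 but w1 ≠ w0.
F4: fails — sRs, sR²t but s ≠ t.
Valid on: F1.

F1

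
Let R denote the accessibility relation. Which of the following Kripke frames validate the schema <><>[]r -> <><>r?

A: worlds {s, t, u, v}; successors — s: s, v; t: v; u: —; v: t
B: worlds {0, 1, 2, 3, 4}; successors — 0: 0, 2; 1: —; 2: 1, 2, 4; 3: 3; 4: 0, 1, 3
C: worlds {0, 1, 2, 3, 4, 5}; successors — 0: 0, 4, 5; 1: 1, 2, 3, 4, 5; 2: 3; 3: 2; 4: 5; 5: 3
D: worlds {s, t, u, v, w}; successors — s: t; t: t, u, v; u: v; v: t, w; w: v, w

Frame correspondent (Sahlqvist): forall x forall y (x R^2 y -> exists w (yRw & x R^2 w)) — i.e. a generalized confluence (Geach) condition.
A: fails — tR²t but no w with tRw and tR²w.
B: fails — 0R²1 but no w with 1Rw and 0R²w.
C: fails — 0R²3 but no w with 3Rw and 0R²w.
D: condition met.
Valid on: D.

D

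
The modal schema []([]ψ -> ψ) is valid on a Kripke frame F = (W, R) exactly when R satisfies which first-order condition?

shift-reflexivity

Suppose □(□ψ→ψ) is valid. Take Rxy and set V(ψ)={w : Ryw}. Then at y, □ψ holds; since □(□ψ→ψ) at x, □ψ→ψ at y, so ψ at y, i.e. Ryy.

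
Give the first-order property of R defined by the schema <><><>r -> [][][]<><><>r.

This is a Sahlqvist (Geach-type) schema ◇^3□^0r → □^3◇^3r.
Minimal-valuation argument: fix x; take any y with xR^3y and any z with xR^3z. Set V(r) to the set of worlds R-reachable from y in exactly 0 steps. Then □^0r holds at y, so the antecedent holds at x; validity forces ◇^3r at z, giving a w with zR^3w and yR^0w.
First-order correspondent: forall x forall y forall z ((x R^3 y & x R^3 z) -> exists w (y = w & z R^3 w)).

forall x forall y forall z ((x R^3 y & x R^3 z) -> exists w (y = w & z R^3 w))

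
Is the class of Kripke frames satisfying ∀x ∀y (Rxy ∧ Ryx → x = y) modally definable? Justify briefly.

Modal frame validity is preserved under surjective bounded morphisms.
The 8-cycle (worlds a,b,c,d,e,f,g,h with a→b→c→d→e→f→g→h→a) is antisymmetric. Sending even-indexed worlds to a and odd-indexed worlds to b is a surjective bounded morphism onto the two-world frame with a↔b, which is not antisymmetric.
So no modal formula (or set of formulas) defines exactly the antisymmetric frames.

Not definable by any modal formula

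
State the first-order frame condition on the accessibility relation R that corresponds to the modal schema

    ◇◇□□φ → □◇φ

This is a Sahlqvist (Geach-type) schema ◇^2□^2φ → □^1◇^1φ.
First-order correspondent: ∀x ∀y ∀z ((xR²y ∧ xRz) → ∃w (yR²w ∧ zRw)).

∀x ∀y ∀z ((xR²y ∧ xRz) → ∃w (yR²w ∧ zRw))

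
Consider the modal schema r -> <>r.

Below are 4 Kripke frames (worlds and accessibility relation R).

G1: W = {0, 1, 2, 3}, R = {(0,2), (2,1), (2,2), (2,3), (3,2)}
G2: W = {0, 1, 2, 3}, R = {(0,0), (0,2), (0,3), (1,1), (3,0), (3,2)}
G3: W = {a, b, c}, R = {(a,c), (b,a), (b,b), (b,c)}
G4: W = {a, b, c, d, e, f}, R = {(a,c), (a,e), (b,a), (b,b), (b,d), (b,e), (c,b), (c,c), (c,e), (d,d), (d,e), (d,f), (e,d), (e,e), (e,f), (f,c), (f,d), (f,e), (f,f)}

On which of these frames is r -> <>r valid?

The schema corresponds to reflexivity: forall x Rxx.
G1: fails — world 0 does not see itself.
G2: fails — world 2 does not see itself.
G3: fails — world a does not see itself.
G4: fails — world a does not see itself.

none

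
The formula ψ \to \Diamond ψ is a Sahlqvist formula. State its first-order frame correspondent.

reflexivity

This is frame-equivalent to □ψ → ψ (substitute ¬ψ for ψ and contrapose).
Suppose □ψ→ψ is valid. At any x set V(ψ)={w : Rxw}. Then □ψ holds at x, so ψ holds at x, i.e. Rxx.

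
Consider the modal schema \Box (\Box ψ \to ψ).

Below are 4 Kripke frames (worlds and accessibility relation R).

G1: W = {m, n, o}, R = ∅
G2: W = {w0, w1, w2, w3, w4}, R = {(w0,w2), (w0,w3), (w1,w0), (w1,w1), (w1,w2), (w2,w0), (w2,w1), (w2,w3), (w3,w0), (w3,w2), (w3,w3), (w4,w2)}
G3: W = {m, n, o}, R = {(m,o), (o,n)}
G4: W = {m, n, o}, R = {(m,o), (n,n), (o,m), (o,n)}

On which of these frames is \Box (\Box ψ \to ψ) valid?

G1

This is the axiom for shift-reflexivity; its first-order frame correspondent is \forall x \forall y (Rxy \to Ryy).
G1: ✓.
G2: fails — Rw1w2 but not Rw2w2.
G3: fails — Ron but not Rnn.
G4: fails — Rom but not Rmm.
Valid on: G1.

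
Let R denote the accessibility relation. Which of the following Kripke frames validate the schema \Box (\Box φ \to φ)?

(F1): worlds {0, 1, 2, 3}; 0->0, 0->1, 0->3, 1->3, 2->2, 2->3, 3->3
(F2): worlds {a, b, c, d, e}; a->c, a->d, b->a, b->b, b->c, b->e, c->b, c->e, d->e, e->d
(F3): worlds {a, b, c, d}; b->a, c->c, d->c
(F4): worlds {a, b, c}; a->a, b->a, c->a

The schema corresponds to shift-reflexivity: \forall x \forall y (Rxy \to Ryy).
(F1): fails — R01 but not R11.
(F2): fails — Rbc but not Rcc.
(F3): fails — Rba but not Raa.
(F4): ✓.
Valid on: (F4).

(F4)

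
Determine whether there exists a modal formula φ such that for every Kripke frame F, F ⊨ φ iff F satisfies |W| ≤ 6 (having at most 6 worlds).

No

If a class were modally definable it would be closed under disjoint unions (Goldblatt–Thomason).
Any modal formula valid on each of 7 disjoint one-world frames is valid on their disjoint union (validity is preserved under disjoint unions). Each one-world frame has |W|=1≤6, but the union has |W|=7.
Hence having at most 6 worlds is not modally definable.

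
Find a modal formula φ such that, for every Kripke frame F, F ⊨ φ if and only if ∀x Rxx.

This is reflexivity; the standard corresponding axiom is T: □q → q.

□q → q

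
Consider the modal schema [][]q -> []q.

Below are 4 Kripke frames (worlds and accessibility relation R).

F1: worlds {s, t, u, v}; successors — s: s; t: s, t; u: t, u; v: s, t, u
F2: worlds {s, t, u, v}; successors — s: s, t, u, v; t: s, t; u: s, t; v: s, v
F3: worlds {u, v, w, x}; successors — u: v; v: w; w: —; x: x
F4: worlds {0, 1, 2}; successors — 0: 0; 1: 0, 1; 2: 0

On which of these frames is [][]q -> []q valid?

F1, F2, F4

This is the axiom for density; its first-order frame correspondent is forall x forall y (Rxy -> exists z (Rxz & Rzy)).
F1: condition met.
F2: condition met.
F3: fails — Ruv but no z with Ruz and Rzv.
F4: condition met.
Valid on: F1, F2, F4.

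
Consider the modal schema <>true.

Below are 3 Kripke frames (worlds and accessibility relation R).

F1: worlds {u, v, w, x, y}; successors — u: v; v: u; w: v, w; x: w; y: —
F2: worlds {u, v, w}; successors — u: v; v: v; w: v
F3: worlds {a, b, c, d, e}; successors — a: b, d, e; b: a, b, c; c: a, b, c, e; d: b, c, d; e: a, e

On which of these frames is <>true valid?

The schema corresponds to seriality: forall x exists y Rxy.
F1: fails — world y has no successor.
F2: holds.
F3: holds.
Valid on: F2, F3.

F2, F3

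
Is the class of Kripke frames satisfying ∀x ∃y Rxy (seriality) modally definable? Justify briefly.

Yes: it is seriality, defined by the D schema □p → ◇p.
Suppose □p→◇p is valid. At any x set V(p)=W. Then □p at x, so ◇p at x, so x has a successor.

Definable; □p → ◇p defines it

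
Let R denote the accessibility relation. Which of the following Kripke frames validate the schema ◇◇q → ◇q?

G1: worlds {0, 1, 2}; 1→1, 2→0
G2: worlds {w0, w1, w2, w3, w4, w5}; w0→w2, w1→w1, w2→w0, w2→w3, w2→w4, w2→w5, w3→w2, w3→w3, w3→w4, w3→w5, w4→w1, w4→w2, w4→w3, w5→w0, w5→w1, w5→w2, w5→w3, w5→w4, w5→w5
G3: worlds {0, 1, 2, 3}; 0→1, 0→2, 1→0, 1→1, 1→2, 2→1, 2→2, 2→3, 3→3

G1

This is the axiom for transitivity; its first-order frame correspondent is ∀x ∀y ∀z (Rxy ∧ Ryz → Rxz).
G1: holds.
G2: fails — Rw4w3 and Rw3w4 but not Rw4w4.
G3: fails — R02 and R23 but not R03.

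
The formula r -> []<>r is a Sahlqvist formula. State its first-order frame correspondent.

Suppose r→□◇r is valid. Take Rxy and set V(r)={x}. Then r at x, so □◇r at x, so ◇r at y, so some z with Ryz has r; z=x, i.e. Ryx.
Conversely, any frame satisfying forall x forall y (Rxy -> Ryx) validates the schema.
Frame condition: forall x forall y (Rxy -> Ryx).

symmetry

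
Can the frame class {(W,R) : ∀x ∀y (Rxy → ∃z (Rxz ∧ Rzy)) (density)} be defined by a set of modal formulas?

This is a Sahlqvist condition; the C4 axiom □□r → □r defines it.
Suppose □□r→□r is valid. Take Rxy and set V(r)={w : xR²w}. Then □□r at x, so □r at x, so r at y, i.e. ∃z(Rxz∧Rzy).

Yes — defined by □□r → □r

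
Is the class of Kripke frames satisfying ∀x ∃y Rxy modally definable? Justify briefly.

This is a Sahlqvist condition; the D axiom □r → ◇r defines it.
Suppose □r→◇r is valid. At any x set V(r)=W. Then □r at x, so ◇r at x, so x has a successor.

Yes, by □r → ◇r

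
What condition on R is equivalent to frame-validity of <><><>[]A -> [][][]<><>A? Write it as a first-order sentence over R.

This is a Sahlqvist (Geach-type) schema ◇^3□^1A → □^3◇^2A.
Minimal-valuation argument: fix x; take any y with xR^3y and any z with xR^3z. Set V(A) to the set of worlds R-reachable from y in exactly 1 step. Then □^1A holds at y, so the antecedent holds at x; validity forces ◇^2A at z, giving a w with zR^2w and yR^1w.
First-order correspondent: forall x forall y forall z ((x R^3 y & x R^3 z) -> exists w (yRw & z R^2 w)).

forall x forall y forall z ((x R^3 y & x R^3 z) -> exists w (yRw & z R^2 w))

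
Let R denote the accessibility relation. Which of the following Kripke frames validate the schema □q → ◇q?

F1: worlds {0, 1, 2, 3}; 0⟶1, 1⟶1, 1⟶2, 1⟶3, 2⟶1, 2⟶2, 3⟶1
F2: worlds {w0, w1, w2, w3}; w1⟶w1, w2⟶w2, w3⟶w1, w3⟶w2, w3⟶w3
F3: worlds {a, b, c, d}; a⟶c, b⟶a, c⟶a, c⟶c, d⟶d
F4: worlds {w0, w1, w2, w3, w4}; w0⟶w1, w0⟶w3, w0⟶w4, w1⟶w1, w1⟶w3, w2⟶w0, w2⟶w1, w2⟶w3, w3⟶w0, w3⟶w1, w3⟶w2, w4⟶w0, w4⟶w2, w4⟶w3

This is the axiom for seriality; its first-order frame correspondent is ∀x ∃y Rxy.
F1: satisfies the condition.
F2: fails — world w0 has no successor.
F3: satisfies the condition.
F4: satisfies the condition.

F1, F3, F4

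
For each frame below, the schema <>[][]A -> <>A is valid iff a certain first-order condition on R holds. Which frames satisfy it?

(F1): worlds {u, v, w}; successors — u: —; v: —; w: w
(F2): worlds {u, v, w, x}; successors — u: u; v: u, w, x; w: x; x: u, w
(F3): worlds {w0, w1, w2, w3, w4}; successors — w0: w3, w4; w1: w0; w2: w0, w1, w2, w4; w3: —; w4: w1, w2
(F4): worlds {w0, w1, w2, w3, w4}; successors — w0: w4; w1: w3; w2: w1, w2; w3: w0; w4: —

(F1), (F2)

The schema corresponds to a generalized confluence (Geach) condition: forall x forall y (xRy -> exists w (y R^2 w & xRw)).
(F1): satisfies the condition.
(F2): satisfies the condition.
(F3): fails — w0Rw3 but no w with w3R²w and w0Rw.
(F4): fails — w0Rw4 but no w with w4R²w and w0Rw.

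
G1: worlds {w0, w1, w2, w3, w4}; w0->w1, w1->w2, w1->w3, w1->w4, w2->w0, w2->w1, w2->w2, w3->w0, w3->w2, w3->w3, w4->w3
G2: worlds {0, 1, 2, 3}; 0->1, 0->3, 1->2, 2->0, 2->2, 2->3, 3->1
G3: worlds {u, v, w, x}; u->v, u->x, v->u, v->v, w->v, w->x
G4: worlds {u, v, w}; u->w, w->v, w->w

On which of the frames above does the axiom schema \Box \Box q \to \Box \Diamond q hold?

The schema corresponds to a generalized confluence (Geach) condition: \forall x \forall z (xRz \to \exists w (x R^2 w \wedge zRw)).
G1: ✓.
G2: ✓.
G3: fails — uRx but no t with uR²t and xRt.
G4: fails — wRv but no t with wR²t and vRt.

G1, G2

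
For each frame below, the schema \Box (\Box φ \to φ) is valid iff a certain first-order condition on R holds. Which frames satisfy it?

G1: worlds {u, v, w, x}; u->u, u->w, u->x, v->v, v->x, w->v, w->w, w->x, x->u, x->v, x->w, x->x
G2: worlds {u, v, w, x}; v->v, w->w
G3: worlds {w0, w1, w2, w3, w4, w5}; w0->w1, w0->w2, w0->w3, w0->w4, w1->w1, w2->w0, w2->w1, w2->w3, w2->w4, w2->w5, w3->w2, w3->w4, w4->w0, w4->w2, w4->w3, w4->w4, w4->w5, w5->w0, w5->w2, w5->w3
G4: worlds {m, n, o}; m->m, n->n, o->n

G1, G2, G4

This is the axiom for shift-reflexivity; its first-order frame correspondent is \forall x \forall y (Rxy \to Ryy).
G1: satisfies the condition.
G2: satisfies the condition.
G3: fails — Rw4w3 but not Rw3w3.
G4: satisfies the condition.
Valid on: G1, G2, G4.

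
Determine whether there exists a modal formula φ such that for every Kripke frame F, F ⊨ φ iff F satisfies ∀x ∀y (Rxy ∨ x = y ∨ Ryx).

If a class were modally definable it would be closed under disjoint unions (Goldblatt–Thomason).
Take 2 disjoint single-world reflexive frames: each is trivially connected, but their disjoint union has 2 worlds with no edge between distinct components, so it is not connected.
So no modal formula (or set of formulas) defines exactly the connected frames.

No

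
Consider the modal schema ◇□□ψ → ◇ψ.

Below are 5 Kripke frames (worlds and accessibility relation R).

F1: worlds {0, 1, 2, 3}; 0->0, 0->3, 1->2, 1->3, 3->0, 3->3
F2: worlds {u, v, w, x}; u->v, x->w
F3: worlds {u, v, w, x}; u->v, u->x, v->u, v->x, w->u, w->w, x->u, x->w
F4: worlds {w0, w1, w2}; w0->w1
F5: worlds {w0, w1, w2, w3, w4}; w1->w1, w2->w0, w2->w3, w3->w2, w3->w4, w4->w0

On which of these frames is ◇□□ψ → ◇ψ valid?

The schema corresponds to a generalized confluence (Geach) condition: ∀x ∀y (xRy → ∃w (yR²w ∧ xRw)).
F1: fails — 1R2 but no w with 2R²w and 1Rw.
F2: fails — uRv but no t with vR²t and uRt.
F3: ✓.
F4: fails — w0Rw1 but no w with w1R²w and w0Rw.
F5: fails — w2Rw0 but no w with w0R²w and w2Rw.

F3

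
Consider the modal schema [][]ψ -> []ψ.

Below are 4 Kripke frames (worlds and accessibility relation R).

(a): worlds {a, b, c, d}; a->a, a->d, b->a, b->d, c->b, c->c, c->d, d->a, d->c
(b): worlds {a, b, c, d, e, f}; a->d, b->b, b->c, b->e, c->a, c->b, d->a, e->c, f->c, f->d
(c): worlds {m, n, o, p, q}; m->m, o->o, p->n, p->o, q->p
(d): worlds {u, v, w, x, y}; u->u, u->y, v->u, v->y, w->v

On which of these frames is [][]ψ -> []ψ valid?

(a)

The schema corresponds to density: forall x forall y (Rxy -> exists z (Rxz & Rzy)).
(a): holds.
(b): fails — Rfc but no z with Rfz and Rzc.
(c): fails — Rpn but no z with Rpz and Rzn.
(d): fails — Rwv but no z with Rwz and Rzv.
Valid on: (a).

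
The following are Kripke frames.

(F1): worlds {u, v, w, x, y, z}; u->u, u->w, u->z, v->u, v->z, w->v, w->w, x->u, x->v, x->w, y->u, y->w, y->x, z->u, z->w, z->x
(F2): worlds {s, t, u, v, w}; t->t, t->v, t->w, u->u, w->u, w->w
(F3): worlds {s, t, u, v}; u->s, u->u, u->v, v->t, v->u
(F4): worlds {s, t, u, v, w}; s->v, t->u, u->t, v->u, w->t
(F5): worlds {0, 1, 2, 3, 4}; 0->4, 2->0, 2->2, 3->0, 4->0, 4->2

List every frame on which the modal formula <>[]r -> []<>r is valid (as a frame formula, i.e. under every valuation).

Frame correspondent (Sahlqvist): forall x forall y forall z (Rxy & Rxz -> exists w (Ryw & Rzw)) — i.e. convergence.
(F1): fails — Rww and Rwv but w and v have no common successor.
(F2): fails — Rtv and Rtv but v and v have no common successor.
(F3): fails — Ruv and Rus but v and s have no common successor.
(F4): holds.
(F5): fails — R20 and R22 but 0 and 2 have no common successor.

(F4)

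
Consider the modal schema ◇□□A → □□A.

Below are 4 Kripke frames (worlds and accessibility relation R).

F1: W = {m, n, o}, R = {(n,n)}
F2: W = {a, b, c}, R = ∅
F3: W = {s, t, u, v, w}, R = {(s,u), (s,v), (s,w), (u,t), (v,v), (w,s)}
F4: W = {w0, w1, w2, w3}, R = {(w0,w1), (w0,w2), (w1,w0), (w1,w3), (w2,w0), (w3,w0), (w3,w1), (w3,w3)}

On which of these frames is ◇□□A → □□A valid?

F1, F2

Frame correspondent (Sahlqvist): ∀x ∀y ∀z ((xRy ∧ xR²z) → ∃w (yR²w ∧ z = w)) — i.e. a generalized confluence (Geach) condition.
F1: condition met.
F2: condition met.
F3: fails — sRu, sR²s but no w* with uR²w* and s=w*.
F4: fails — w0Rw2, w0R²w0 but no w with w2R²w and w0=w.
Valid on: F1, F2.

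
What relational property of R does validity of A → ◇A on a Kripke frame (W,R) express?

Reflexivity

Equivalently (dual form): □A → A.
Suppose □A→A is valid. At any x set V(A)={w : Rxw}. Then □A holds at x, so A holds at x, i.e. Rxx.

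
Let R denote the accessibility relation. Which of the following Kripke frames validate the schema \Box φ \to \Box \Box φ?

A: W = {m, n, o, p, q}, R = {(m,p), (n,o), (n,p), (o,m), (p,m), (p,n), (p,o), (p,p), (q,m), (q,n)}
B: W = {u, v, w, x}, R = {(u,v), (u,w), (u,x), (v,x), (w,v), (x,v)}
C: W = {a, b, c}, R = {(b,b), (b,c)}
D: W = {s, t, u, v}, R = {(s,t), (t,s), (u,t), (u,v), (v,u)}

This is the axiom for transitivity; its first-order frame correspondent is \forall x \forall y \forall z (Rxy \wedge Ryz \to Rxz).
A: fails — Rom and Rmp but not Rop.
B: fails — Rvx and Rxv but not Rvv.
C: holds.
D: fails — Ruv and Rvu but not Ruu.

C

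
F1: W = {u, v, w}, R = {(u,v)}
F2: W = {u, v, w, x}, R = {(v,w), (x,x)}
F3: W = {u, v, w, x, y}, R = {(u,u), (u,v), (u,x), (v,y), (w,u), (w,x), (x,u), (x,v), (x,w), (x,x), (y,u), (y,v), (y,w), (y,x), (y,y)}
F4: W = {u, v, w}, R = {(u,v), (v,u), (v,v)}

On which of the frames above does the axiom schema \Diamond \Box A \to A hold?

F4

Frame correspondent (Sahlqvist): \forall x \forall y (xRy \to \exists w (yRw \wedge x = w)) — i.e. a generalized confluence (Geach) condition.
F1: fails — uRv but no t with vRt and u=t.
F2: fails — vRw but no t with wRt and v=t.
F3: fails — uRv but no t with vRt and u=t.
F4: holds.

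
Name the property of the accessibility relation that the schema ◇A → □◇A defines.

The Euclidean property

Suppose ◇A→□◇A is valid. Take Rxy, Rxz and set V(A)={y}. Then ◇A at x, so □◇A at x, so ◇A at z, so some w with Rzw has A; w=y, i.e. Rzy. By symmetry of the argument, Ryz.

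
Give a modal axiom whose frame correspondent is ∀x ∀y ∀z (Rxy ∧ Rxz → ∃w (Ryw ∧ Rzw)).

◇□q → □◇q

The condition is convergence. The .2 schema ◇□q → □◇q defines it.
Suppose ◇□q→□◇q is valid. Take Rxy, Rxz and set V(q)={w : Ryw}. Then □q at y so ◇□q at x, so □◇q at x, so ◇q at z, giving w with Rzw and Ryw.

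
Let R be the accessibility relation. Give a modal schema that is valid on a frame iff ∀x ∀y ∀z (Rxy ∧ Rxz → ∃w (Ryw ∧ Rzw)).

◇□ψ → □◇ψ

This is convergence; the standard corresponding axiom is .2: ◇□ψ → □◇ψ.
Suppose ◇□ψ→□◇ψ is valid. Take Rxy, Rxz and set V(ψ)={w : Ryw}. Then □ψ at y so ◇□ψ at x, so □◇ψ at x, so ◇ψ at z, giving w with Rzw and Ryw.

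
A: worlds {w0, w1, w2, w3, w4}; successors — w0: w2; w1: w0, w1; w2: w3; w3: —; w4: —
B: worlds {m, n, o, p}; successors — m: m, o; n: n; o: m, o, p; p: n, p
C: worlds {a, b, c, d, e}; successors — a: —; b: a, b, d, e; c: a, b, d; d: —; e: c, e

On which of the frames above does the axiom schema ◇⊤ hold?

B

This is the axiom for seriality; its first-order frame correspondent is ∀x ∃y Rxy.
A: fails — world w3 has no successor.
B: condition met.
C: fails — world a has no successor.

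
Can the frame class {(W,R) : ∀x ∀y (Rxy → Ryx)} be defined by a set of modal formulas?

This is a Sahlqvist condition; the B axiom p → □◇p defines it.

Definable; p → □◇p defines it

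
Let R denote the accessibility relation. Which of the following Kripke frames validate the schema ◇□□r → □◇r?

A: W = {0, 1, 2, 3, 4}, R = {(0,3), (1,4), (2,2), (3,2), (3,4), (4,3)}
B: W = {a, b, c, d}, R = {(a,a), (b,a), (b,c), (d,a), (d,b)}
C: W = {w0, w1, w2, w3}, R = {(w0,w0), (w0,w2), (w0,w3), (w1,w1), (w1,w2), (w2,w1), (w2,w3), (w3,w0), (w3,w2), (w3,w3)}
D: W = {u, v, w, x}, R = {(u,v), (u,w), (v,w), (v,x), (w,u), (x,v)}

C

Frame correspondent (Sahlqvist): ∀x ∀y ∀z ((xRy ∧ xRz) → ∃w (yR²w ∧ zRw)) — i.e. a generalized confluence (Geach) condition.
A: fails — 1R4, 1R4 but no w with 4R²w and 4Rw.
B: fails — bRa, bRc but no w with aR²w and cRw.
C: holds.
D: fails — uRv, uRv but no t with vR²t and vRt.
Valid on: C.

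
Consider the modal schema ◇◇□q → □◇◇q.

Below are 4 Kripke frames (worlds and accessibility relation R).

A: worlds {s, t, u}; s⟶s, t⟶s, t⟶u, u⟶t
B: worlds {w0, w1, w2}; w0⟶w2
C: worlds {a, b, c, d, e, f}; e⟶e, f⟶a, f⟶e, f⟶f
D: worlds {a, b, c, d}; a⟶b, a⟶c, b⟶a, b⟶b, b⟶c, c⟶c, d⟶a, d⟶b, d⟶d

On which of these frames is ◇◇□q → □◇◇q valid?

A, B, D

This is the axiom for a generalized confluence (Geach) condition; its first-order frame correspondent is ∀x ∀y ∀z ((xR²y ∧ xRz) → ∃w (yRw ∧ zR²w)).
A: condition met.
B: condition met.
C: fails — fR²a, fRa but no w with aRw and aR²w.
D: condition met.
Valid on: A, B, D.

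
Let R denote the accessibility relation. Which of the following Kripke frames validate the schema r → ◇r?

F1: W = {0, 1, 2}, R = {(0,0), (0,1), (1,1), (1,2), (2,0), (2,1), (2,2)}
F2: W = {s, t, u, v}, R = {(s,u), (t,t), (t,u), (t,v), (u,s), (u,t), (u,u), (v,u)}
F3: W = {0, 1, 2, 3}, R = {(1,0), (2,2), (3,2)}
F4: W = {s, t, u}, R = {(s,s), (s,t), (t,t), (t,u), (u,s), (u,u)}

The schema corresponds to reflexivity: ∀x Rxx.
F1: condition met.
F2: fails — world s does not see itself.
F3: fails — world 0 does not see itself.
F4: condition met.

F1, F4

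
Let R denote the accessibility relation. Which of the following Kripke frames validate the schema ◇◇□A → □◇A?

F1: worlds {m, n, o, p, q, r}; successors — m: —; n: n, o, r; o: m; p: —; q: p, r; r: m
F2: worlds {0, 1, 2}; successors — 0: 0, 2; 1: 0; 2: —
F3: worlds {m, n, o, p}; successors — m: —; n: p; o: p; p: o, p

F3

The schema corresponds to a generalized confluence (Geach) condition: ∀x ∀y ∀z ((xR²y ∧ xRz) → ∃w (yRw ∧ zRw)).
F1: fails — nR²m, nRn but no w with mRw and nRw.
F2: fails — 0R²0, 0R2 but no w with 0Rw and 2Rw.
F3: holds.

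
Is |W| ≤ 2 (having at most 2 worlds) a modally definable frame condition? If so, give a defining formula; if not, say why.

Any modally definable frame class is closed under disjoint unions.
Any modal formula valid on each of 3 disjoint one-world frames is valid on their disjoint union (validity is preserved under disjoint unions). Each one-world frame has |W|=1≤2, but the union has |W|=3.
So the class is not modally definable.

Not definable by any modal formula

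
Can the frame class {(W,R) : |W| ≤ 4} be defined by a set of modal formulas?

Not modally definable

Modal frame validity is preserved under disjoint unions.
Any modal formula valid on each of 5 disjoint one-world frames is valid on their disjoint union (validity is preserved under disjoint unions). Each one-world frame has |W|=1≤4, but the union has |W|=5.
So the class is not modally definable.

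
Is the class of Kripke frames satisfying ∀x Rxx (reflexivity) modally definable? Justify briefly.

The condition is reflexivity. A defining modal formula is □p → p.
Suppose □p→p is valid. At any x set V(p)={w : Rxw}. Then □p holds at x, so p holds at x, i.e. Rxx.

Yes, by □p → p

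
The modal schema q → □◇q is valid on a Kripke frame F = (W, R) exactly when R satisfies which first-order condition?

Suppose q→□◇q is valid. Take Rxy and set V(q)={x}. Then q at x, so □◇q at x, so ◇q at y, so some z with Ryz has q; z=x, i.e. Ryx.

symmetry: ∀x ∀y (Rxy → Ryx)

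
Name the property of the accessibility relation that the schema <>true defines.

Seriality

This is a form of the D axiom.
Its frame correspondent is seriality — forall x exists y Rxy.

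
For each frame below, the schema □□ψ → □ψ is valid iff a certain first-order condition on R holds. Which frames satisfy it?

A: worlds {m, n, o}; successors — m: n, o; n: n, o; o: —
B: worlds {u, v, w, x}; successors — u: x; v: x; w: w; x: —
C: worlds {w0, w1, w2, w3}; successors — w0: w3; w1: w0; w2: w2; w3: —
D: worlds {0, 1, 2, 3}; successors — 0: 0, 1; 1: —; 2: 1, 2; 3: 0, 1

The schema corresponds to density: ∀x ∀y (Rxy → ∃z (Rxz ∧ Rzy)).
A: satisfies the condition.
B: fails — Rvx but no z with Rvz and Rzx.
C: fails — Rw1w0 but no z with Rw1z and Rzw0.
D: satisfies the condition.
Valid on: A, D.

A, D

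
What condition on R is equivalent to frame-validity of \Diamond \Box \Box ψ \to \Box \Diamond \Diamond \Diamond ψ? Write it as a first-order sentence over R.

This is a Sahlqvist (Geach-type) schema ◇^1□^2ψ → □^1◇^3ψ.
Minimal-valuation argument: fix x; take any y with xR^1y and any z with xR^1z. Set V(ψ) to the set of worlds R-reachable from y in exactly 2 steps. Then □^2ψ holds at y, so the antecedent holds at x; validity forces ◇^3ψ at z, giving a w with zR^3w and yR^2w.
First-order correspondent: \forall x \forall y \forall z ((xRy \wedge xRz) \to \exists w (y R^2 w \wedge z R^3 w)).

\forall x \forall y \forall z ((xRy \wedge xRz) \to \exists w (y R^2 w \wedge z R^3 w))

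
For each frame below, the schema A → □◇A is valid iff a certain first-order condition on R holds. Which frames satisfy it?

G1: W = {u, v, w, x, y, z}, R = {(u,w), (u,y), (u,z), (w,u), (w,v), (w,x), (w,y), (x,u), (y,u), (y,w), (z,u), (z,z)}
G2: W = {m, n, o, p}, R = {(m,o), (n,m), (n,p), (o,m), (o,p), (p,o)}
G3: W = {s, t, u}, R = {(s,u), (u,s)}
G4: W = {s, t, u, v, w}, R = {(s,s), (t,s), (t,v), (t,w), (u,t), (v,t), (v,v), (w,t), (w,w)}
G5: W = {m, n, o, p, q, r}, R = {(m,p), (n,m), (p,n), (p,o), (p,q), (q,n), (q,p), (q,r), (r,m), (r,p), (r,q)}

This is the axiom for symmetry; its first-order frame correspondent is ∀x ∀y (Rxy → Ryx).
G1: fails — Rwx but not Rxw.
G2: fails — Rnm but not Rmn.
G3: condition met.
G4: fails — Rut but not Rtu.
G5: fails — Rpn but not Rnp.
Valid on: G3.

G3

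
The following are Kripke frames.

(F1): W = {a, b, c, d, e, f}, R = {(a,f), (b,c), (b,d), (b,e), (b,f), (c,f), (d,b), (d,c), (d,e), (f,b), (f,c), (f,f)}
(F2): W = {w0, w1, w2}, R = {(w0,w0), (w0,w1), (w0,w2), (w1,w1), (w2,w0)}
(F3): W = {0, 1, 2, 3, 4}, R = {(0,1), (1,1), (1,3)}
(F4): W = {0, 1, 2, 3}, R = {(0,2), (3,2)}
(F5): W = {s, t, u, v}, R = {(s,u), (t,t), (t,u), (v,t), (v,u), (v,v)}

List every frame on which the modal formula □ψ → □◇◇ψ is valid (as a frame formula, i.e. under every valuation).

(F2)

This is the axiom for a generalized confluence (Geach) condition; its first-order frame correspondent is ∀x ∀z (xRz → ∃w (xRw ∧ zR²w)).
(F1): fails — bRe but no w with bRw and eR²w.
(F2): satisfies the condition.
(F3): fails — 1R3 but no w with 1Rw and 3R²w.
(F4): fails — 0R2 but no w with 0Rw and 2R²w.
(F5): fails — sRu but no w with sRw and uR²w.
Valid on: (F2).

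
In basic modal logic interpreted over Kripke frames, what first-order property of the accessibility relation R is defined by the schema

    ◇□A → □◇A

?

Convergence

This is the .2 axiom.
It corresponds to convergence: ∀x ∀y ∀z (Rxy ∧ Rxz → ∃w (Ryw ∧ Rzw)).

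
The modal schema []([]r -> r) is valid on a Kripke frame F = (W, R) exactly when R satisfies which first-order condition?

Suppose □(□r→r) is valid. Take Rxy and set V(r)={w : Ryw}. Then at y, □r holds; since □(□r→r) at x, □r→r at y, so r at y, i.e. Ryy.
Conversely, on a frame with shift-reflexivity the schema holds at every world under every valuation.
Frame condition: forall x forall y (Rxy -> Ryy).

Shift-reflexivity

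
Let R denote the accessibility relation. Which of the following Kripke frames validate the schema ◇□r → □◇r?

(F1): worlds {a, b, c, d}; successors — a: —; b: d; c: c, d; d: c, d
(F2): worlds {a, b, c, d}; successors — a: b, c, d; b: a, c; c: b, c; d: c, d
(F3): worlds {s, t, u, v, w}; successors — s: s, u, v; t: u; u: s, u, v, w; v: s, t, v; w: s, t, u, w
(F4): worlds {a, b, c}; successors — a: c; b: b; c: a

(F1), (F2), (F4)

This is the axiom for convergence; its first-order frame correspondent is ∀x ∀y ∀z (Rxy ∧ Rxz → ∃w (Ryw ∧ Rzw)).
(F1): ✓.
(F2): ✓.
(F3): fails — Rvv and Rvt but v and t have no common successor.
(F4): ✓.
Valid on: (F1), (F2), (F4).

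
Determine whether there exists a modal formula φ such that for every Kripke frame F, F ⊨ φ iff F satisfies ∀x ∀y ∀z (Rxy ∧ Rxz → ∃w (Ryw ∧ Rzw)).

Definable; ◇□r → □◇r defines it

This is a Sahlqvist condition; the .2 axiom ◇□r → □◇r defines it.
Suppose ◇□r→□◇r is valid. Take Rxy, Rxz and set V(r)={w : Ryw}. Then □r at y so ◇□r at x, so □◇r at x, so ◇r at z, giving w with Rzw and Ryw.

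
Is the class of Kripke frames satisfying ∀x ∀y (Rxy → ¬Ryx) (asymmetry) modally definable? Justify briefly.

Not modally definable

Any modally definable frame class is closed under surjective bounded morphisms.
The 3-cycle (worlds a,b,c with a→b→c→a) is asymmetric. Mapping every world to a single reflexive point • is a surjective bounded morphism, and the reflexive point is not asymmetric (R•• but asymmetry requires ¬R••).
So the class is not modally definable.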